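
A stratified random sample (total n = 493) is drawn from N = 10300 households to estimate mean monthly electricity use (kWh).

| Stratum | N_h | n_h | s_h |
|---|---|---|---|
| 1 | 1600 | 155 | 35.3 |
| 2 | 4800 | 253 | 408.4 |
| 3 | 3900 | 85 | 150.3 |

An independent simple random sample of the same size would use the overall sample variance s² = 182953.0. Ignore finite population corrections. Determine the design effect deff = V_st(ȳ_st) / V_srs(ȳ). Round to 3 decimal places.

deff ≈ 0.489

V̂(ȳ_st) = Σ W_h² s_h²/n_h, with W_h = N_h/N and N = 10300:
  stratum 1: (1600/10300)²·35.3²/155 = 0.193992
  stratum 2: (4800/10300)²·408.4²/253 = 143.172
  stratum 3: (3900/10300)²·150.3²/85 = 38.1025
V_st = 181.469
V_srs = s²/n = 182953.0/493 = 371.101
deff = V_st / V_srs = 181.469/371.101 = 0.4890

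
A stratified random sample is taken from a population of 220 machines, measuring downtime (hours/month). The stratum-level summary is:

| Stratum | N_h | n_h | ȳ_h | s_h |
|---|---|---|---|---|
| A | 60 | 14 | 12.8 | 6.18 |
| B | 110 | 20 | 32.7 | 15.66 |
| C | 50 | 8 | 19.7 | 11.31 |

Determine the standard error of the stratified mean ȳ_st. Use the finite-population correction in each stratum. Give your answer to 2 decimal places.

SE(ȳ_st) ≈ 1.83

V̂(ȳ_st) = Σ W_h² (1 − n_h/N_h) s_h²/n_h, with W_h = N_h/N and N = 220:
  stratum A: (60/220)²·(1 − 14/60)·6.18²/14 = 0.155565
  stratum B: (110/220)²·(1 − 20/110)·15.66²/20 = 2.50809
  stratum C: (50/220)²·(1 − 8/50)·11.31²/8 = 0.69376
V̂(ȳ_st) = 3.35742
SE(ȳ_st) = √3.35742 = 1.83233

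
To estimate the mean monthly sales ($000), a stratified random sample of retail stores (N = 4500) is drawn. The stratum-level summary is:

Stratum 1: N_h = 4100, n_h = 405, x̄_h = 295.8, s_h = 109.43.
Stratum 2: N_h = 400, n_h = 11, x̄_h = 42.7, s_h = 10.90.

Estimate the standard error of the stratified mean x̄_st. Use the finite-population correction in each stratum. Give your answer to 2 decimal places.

V̂(x̄_st) = Σ W_h² (1 − n_h/N_h) s_h²/n_h, with W_h = N_h/N and N = 4500:
  stratum 1: (4100/4500)²·(1 − 405/4100)·109.43²/405 = 22.1203
  stratum 2: (400/4500)²·(1 − 11/400)·10.90²/11 = 0.0829937
V̂(x̄_st) = 22.2033
SE(x̄_st) = √22.2033 = 4.71204

SE(x̄_st) ≈ 4.71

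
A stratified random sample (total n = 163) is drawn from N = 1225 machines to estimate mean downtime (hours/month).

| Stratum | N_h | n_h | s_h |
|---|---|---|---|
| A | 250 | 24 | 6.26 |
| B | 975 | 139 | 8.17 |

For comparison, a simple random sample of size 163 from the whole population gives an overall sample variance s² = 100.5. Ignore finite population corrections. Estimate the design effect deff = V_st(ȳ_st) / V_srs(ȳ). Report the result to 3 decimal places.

deff ≈ 0.604

V̂(ȳ_st) = Σ W_h² s_h²/n_h, with W_h = N_h/N and N = 1225:
  stratum A: (250/1225)²·6.26²/24 = 0.0680057
  stratum B: (975/1225)²·8.17²/139 = 0.304205
V_st = 0.372211
V_srs = s²/n = 100.5/163 = 0.616564
deff = V_st / V_srs = 0.372211/0.616564 = 0.6037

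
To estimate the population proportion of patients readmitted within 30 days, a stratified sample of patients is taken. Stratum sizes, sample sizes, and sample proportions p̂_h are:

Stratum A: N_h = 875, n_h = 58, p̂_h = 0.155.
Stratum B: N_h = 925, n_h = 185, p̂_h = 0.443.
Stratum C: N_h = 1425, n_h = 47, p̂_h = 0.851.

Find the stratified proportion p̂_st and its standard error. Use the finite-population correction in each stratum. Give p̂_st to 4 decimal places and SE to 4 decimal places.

p̂_st ≈ 0.5451, SE ≈ 0.0277

N = 3225; stratum weights W_h = N_h/N.
p̂_st = Σ W_h p̂_h = (875·0.155 + 925·0.443 + 1425·0.851)/3225 = 0.54514
V̂(p̂_st) = Σ W_h² (1 − n_h/N_h) p̂_h(1−p̂_h)/(n_h−1):
  stratum A: (875/3225)²·(1 − 58/875)·0.155·0.845/57 = 0.000157937
  stratum B: (925/3225)²·(1 − 185/925)·0.443·0.557/184 = 8.82582e-05
  stratum C: (1425/3225)²·(1 − 47/1425)·0.851·0.149/46 = 0.00052043
V̂(p̂_st) = 0.000766626; SE = √V̂ = 0.027688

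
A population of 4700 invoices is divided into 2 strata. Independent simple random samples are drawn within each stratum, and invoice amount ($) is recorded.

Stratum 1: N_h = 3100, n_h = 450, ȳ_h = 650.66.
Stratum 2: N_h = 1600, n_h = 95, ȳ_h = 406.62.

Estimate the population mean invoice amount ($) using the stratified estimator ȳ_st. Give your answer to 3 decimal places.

N = Σ N_h = 4700. Stratum weights W_h = N_h/N.
ȳ_st = (3100·650.66 + 1600·406.62) / 4700 = 567.58255

ȳ_st ≈ 567.583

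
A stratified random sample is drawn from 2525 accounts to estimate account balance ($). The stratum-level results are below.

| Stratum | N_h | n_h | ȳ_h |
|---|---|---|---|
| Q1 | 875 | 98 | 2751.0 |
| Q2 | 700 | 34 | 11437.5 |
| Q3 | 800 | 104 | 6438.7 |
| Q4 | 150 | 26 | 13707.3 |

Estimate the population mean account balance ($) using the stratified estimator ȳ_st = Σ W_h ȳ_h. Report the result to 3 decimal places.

N = Σ N_h = 2525. Stratum weights W_h = N_h/N.
ȳ_st = (875·2751.0 + 700·11437.5 + 800·6438.7 + 150·13707.3) / 2525 = 6978.38812

ȳ_st ≈ 6978.388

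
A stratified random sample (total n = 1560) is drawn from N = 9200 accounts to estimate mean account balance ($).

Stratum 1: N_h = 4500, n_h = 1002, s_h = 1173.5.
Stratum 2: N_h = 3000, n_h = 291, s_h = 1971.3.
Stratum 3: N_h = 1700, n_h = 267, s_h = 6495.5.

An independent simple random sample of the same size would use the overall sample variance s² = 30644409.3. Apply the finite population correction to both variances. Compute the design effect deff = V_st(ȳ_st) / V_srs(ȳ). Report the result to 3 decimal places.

deff ≈ 0.373

V̂(ȳ_st) = Σ W_h² (1 − n_h/N_h) s_h²/n_h, with W_h = N_h/N and N = 9200:
  stratum 1: (4500/9200)²·(1 − 1002/4500)·1173.5²/1002 = 255.597
  stratum 2: (3000/9200)²·(1 − 291/3000)·1971.3²/291 = 1282.23
  stratum 3: (1700/9200)²·(1 − 267/1700)·6495.5²/267 = 4548.14
V_st = 6085.97
V_srs = (1 − 1560/9200)·30644409.3/1560 = 16312.9
deff = V_st / V_srs = 6085.97/16312.9 = 0.3731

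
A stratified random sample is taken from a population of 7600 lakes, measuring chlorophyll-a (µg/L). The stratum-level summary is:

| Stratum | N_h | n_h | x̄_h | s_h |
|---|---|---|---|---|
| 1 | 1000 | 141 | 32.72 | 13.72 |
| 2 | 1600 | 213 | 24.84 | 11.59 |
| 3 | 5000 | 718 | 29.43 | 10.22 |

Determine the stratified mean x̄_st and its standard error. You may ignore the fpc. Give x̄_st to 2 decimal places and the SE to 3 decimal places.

x̄_st = Σ W_h x̄_h = (1000·32.72 + 1600·24.84 + 5000·29.43)/7600 = 28.89658
V̂(x̄_st) = Σ W_h² s_h²/n_h, with W_h = N_h/N and N = 7600:
  stratum 1: (1000/7600)²·13.72²/141 = 0.0231133
  stratum 2: (1600/7600)²·11.59²/213 = 0.0279512
  stratum 3: (5000/7600)²·10.22²/718 = 0.0629637
V̂(x̄_st) = 0.114028
SE(x̄_st) = √0.114028 = 0.337681

x̄_st ≈ 28.90, SE ≈ 0.338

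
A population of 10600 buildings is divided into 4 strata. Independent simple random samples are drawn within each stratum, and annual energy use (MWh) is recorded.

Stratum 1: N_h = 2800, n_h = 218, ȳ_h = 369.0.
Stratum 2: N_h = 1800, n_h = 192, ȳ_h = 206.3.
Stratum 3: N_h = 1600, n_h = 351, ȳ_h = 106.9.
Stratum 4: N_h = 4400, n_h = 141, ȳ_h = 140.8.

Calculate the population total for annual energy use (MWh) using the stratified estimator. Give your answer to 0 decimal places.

τ̂_st = Σ N_h ȳ_h = 2800·369.0 + 1800·206.3 + 1600·106.9 + 4400·140.8 = 2195100

τ̂_st ≈ 2195100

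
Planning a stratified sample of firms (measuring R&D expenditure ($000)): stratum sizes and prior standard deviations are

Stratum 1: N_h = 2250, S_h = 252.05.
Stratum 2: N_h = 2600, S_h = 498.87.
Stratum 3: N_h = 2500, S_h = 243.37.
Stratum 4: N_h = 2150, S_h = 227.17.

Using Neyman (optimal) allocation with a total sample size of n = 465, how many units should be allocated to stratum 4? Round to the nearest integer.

Neyman allocation: n_h = n · N_h S_h / Σ N_i S_i, with n = 465.
  stratum 1: N_h·S_h = 2250·252.05 = 567112.50
  stratum 2: N_h·S_h = 2600·498.87 = 1297062.00
  stratum 3: N_h·S_h = 2500·243.37 = 608425.00
  stratum 4: N_h·S_h = 2150·227.17 = 488415.50
Σ N_h S_h = 2961015.00
n for stratum 4 = 465·488415.50/2961015.00 = 76.701 → 77

77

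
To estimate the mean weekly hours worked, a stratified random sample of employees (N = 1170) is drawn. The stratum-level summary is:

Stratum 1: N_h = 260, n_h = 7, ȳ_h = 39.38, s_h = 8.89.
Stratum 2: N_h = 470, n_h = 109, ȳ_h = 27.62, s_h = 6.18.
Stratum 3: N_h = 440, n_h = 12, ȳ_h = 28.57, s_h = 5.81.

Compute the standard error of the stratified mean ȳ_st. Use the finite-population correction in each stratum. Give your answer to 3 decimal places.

SE(ȳ_st) ≈ 0.986

V̂(ȳ_st) = Σ W_h² (1 − n_h/N_h) s_h²/n_h, with W_h = N_h/N and N = 1170:
  stratum 1: (260/1170)²·(1 − 7/260)·8.89²/7 = 0.542535
  stratum 2: (470/1170)²·(1 − 109/470)·6.18²/109 = 0.0434294
  stratum 3: (440/1170)²·(1 − 12/440)·5.81²/12 = 0.386986
V̂(ȳ_st) = 0.972951
SE(ȳ_st) = √0.972951 = 0.986383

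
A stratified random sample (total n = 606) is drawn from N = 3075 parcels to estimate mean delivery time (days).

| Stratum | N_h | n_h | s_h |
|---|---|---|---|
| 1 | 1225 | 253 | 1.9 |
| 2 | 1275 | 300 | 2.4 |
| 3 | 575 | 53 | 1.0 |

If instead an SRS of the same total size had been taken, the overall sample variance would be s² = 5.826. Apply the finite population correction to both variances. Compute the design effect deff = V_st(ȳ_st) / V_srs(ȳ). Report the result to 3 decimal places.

V̂(ȳ_st) = Σ W_h² (1 − n_h/N_h) s_h²/n_h, with W_h = N_h/N and N = 3075:
  stratum 1: (1225/3075)²·(1 − 253/1225)·1.9²/253 = 0.0017968
  stratum 2: (1275/3075)²·(1 − 300/1275)·2.4²/300 = 0.00252421
  stratum 3: (575/3075)²·(1 − 53/575)·1.0²/53 = 0.000598925
V_st = 0.00491993
V_srs = (1 − 606/3075)·5.826/606 = 0.00771923
deff = V_st / V_srs = 0.00491993/0.00771923 = 0.6374

deff ≈ 0.637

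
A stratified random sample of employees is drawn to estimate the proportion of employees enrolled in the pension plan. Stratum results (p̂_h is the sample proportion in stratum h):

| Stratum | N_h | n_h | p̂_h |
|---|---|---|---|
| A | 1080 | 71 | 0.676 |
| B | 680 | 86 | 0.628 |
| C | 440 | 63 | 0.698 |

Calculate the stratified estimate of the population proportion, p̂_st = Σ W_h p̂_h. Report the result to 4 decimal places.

p̂_st ≈ 0.6656

N = 2200; stratum weights W_h = N_h/N.
p̂_st = Σ W_h p̂_h = (1080·0.676 + 680·0.628 + 440·0.698)/2200 = 0.66556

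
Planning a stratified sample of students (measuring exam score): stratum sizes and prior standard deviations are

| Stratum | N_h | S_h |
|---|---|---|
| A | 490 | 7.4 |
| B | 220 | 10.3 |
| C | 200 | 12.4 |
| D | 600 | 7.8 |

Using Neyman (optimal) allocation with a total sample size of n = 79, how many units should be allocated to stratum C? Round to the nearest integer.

Neyman allocation: n_h = n · N_h S_h / Σ N_i S_i, with n = 79.
  stratum A: N_h·S_h = 490·7.4 = 3626.00
  stratum B: N_h·S_h = 220·10.3 = 2266.00
  stratum C: N_h·S_h = 200·12.4 = 2480.00
  stratum D: N_h·S_h = 600·7.8 = 4680.00
Σ N_h S_h = 13052.00
n for stratum C = 79·2480.00/13052.00 = 15.011 → 15

15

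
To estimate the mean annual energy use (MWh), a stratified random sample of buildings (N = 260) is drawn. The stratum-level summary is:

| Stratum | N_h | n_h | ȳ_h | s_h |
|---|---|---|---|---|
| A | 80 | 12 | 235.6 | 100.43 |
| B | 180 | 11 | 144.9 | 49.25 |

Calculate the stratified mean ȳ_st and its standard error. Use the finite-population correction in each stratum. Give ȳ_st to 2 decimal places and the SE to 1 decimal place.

ȳ_st ≈ 172.81, SE ≈ 12.9

ȳ_st = Σ W_h ȳ_h = (80·235.6 + 180·144.9)/260 = 172.80769
V̂(ȳ_st) = Σ W_h² (1 − n_h/N_h) s_h²/n_h, with W_h = N_h/N and N = 260:
  stratum A: (80/260)²·(1 − 12/80)·100.43²/12 = 67.6391
  stratum B: (180/260)²·(1 − 11/180)·49.25²/11 = 99.2276
V̂(ȳ_st) = 166.867
SE(ȳ_st) = √166.867 = 12.9177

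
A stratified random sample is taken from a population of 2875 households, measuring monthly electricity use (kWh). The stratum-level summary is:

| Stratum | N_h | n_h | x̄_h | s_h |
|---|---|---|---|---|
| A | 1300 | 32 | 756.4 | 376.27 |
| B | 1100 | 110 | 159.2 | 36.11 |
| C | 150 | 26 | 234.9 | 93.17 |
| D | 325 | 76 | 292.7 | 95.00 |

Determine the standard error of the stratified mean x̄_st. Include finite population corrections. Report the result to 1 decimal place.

SE(x̄_st) ≈ 29.8

V̂(x̄_st) = Σ W_h² (1 − n_h/N_h) s_h²/n_h, with W_h = N_h/N and N = 2875:
  stratum A: (1300/2875)²·(1 − 32/1300)·376.27²/32 = 882.34
  stratum B: (1100/2875)²·(1 − 110/1100)·36.11²/110 = 1.56176
  stratum C: (150/2875)²·(1 − 26/150)·93.17²/26 = 0.751305
  stratum D: (325/2875)²·(1 − 76/325)·95.00²/76 = 1.16263
V̂(x̄_st) = 885.816
SE(x̄_st) = √885.816 = 29.7627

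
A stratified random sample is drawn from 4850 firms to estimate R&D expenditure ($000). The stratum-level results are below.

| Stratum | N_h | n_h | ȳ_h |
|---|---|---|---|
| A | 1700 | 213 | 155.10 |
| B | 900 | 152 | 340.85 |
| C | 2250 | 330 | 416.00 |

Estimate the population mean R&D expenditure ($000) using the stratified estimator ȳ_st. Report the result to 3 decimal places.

ȳ_st ≈ 310.605

N = Σ N_h = 4850. Stratum weights W_h = N_h/N.
ȳ_st = (1700·155.10 + 900·340.85 + 2250·416.00) / 4850 = 310.60515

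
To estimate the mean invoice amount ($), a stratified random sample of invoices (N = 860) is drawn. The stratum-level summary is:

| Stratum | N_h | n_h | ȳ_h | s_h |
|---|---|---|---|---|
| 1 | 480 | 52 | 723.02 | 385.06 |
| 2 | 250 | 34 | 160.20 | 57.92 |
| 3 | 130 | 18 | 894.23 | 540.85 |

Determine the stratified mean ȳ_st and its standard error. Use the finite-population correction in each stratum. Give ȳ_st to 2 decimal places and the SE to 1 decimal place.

ȳ_st ≈ 585.29, SE ≈ 33.5

ȳ_st = Σ W_h ȳ_h = (480·723.02 + 250·160.20 + 130·894.23)/860 = 585.29012
V̂(ȳ_st) = Σ W_h² (1 − n_h/N_h) s_h²/n_h, with W_h = N_h/N and N = 860:
  stratum 1: (480/860)²·(1 − 52/480)·385.06²/52 = 792.03
  stratum 2: (250/860)²·(1 − 34/250)·57.92²/34 = 7.20402
  stratum 3: (130/860)²·(1 − 18/130)·540.85²/18 = 319.923
V̂(ȳ_st) = 1119.16
SE(ȳ_st) = √1119.16 = 33.4538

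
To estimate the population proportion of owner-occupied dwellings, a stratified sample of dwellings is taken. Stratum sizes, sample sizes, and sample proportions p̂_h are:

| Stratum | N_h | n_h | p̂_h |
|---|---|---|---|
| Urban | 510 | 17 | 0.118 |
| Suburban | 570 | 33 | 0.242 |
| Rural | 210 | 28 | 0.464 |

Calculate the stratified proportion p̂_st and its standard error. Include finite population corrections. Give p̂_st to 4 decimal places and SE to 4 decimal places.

p̂_st ≈ 0.2291, SE ≈ 0.0474

N = 1290; stratum weights W_h = N_h/N.
p̂_st = Σ W_h p̂_h = (510·0.118 + 570·0.242 + 210·0.464)/1290 = 0.22912
V̂(p̂_st) = Σ W_h² (1 − n_h/N_h) p̂_h(1−p̂_h)/(n_h−1):
  stratum Urban: (510/1290)²·(1 − 17/510)·0.118·0.882/16 = 0.000982807
  stratum Suburban: (570/1290)²·(1 − 33/570)·0.242·0.758/32 = 0.0010544
  stratum Rural: (210/1290)²·(1 − 28/210)·0.464·0.536/27 = 0.000211558
V̂(p̂_st) = 0.00224876; SE = √V̂ = 0.0474211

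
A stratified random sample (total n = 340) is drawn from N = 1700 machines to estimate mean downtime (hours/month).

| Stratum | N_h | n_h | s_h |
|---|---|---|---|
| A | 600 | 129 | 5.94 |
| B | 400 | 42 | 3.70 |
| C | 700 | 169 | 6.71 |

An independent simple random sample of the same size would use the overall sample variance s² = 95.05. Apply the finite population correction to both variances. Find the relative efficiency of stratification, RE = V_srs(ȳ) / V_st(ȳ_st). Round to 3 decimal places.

V̂(ȳ_st) = Σ W_h² (1 − n_h/N_h) s_h²/n_h, with W_h = N_h/N and N = 1700:
  stratum A: (600/1700)²·(1 − 129/600)·5.94²/129 = 0.0267459
  stratum B: (400/1700)²·(1 − 42/400)·3.70²/42 = 0.016151
  stratum C: (700/1700)²·(1 − 169/700)·6.71²/169 = 0.0342652
V_st = 0.0771621
V_srs = (1 − 340/1700)·95.05/340 = 0.223647
Relative efficiency = V_srs / V_st = 0.223647/0.0771621 = 2.8984

RE ≈ 2.898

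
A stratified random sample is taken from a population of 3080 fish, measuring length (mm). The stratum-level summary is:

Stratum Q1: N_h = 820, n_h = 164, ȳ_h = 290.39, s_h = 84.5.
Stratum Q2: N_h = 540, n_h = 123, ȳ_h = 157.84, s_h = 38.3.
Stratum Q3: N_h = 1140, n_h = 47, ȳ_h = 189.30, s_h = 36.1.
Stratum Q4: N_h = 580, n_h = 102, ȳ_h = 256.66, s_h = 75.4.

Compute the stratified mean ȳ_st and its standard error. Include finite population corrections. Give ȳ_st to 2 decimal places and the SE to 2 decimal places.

ȳ_st = Σ W_h ȳ_h = (820·290.39 + 540·157.84 + 1140·189.30 + 580·256.66)/3080 = 223.38253
V̂(ȳ_st) = Σ W_h² (1 − n_h/N_h) s_h²/n_h, with W_h = N_h/N and N = 3080:
  stratum Q1: (820/3080)²·(1 − 164/820)·84.5²/164 = 2.4688
  stratum Q2: (540/3080)²·(1 − 123/540)·38.3²/123 = 0.283088
  stratum Q3: (1140/3080)²·(1 − 47/1140)·36.1²/47 = 3.642
  stratum Q4: (580/3080)²·(1 − 102/580)·75.4²/102 = 1.62891
V̂(ȳ_st) = 8.0228
SE(ȳ_st) = √8.0228 = 2.83245

ȳ_st ≈ 223.38, SE ≈ 2.83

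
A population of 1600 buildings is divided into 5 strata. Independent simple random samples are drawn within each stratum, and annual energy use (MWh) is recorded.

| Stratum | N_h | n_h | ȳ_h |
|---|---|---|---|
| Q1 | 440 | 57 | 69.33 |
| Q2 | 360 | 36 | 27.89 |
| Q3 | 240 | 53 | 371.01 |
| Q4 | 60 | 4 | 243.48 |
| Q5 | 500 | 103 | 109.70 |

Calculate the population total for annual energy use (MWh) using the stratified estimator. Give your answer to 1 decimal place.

τ̂_st ≈ 199046.8

τ̂_st = Σ N_h ȳ_h = 440·69.33 + 360·27.89 + 240·371.01 + 60·243.48 + 500·109.70 = 199046.8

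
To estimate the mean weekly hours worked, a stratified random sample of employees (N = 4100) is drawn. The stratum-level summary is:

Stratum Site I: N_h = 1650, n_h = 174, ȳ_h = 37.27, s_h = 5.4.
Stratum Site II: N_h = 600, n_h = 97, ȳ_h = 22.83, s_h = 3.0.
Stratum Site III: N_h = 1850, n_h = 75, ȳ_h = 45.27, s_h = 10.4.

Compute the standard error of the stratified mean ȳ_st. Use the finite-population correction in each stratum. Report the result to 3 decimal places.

V̂(ȳ_st) = Σ W_h² (1 − n_h/N_h) s_h²/n_h, with W_h = N_h/N and N = 4100:
  stratum Site I: (1650/4100)²·(1 − 174/1650)·5.4²/174 = 0.0242796
  stratum Site II: (600/4100)²·(1 − 97/600)·3.0²/97 = 0.0016658
  stratum Site III: (1850/4100)²·(1 − 75/1850)·10.4²/75 = 0.281714
V̂(ȳ_st) = 0.307659
SE(ȳ_st) = √0.307659 = 0.55467

SE(ȳ_st) ≈ 0.555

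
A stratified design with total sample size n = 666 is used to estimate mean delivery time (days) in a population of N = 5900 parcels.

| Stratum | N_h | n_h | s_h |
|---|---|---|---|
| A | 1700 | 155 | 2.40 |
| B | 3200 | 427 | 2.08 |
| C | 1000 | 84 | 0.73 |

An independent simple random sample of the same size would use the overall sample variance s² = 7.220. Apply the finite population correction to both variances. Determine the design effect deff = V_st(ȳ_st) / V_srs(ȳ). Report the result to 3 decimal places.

deff ≈ 0.577

V̂(ȳ_st) = Σ W_h² (1 − n_h/N_h) s_h²/n_h, with W_h = N_h/N and N = 5900:
  stratum A: (1700/5900)²·(1 − 155/1700)·2.40²/155 = 0.00280391
  stratum B: (3200/5900)²·(1 − 427/3200)·2.08²/427 = 0.00258282
  stratum C: (1000/5900)²·(1 − 84/1000)·0.73²/84 = 0.000166939
V_st = 0.00555367
V_srs = (1 − 666/5900)·7.220/666 = 0.00961711
deff = V_st / V_srs = 0.00555367/0.00961711 = 0.5775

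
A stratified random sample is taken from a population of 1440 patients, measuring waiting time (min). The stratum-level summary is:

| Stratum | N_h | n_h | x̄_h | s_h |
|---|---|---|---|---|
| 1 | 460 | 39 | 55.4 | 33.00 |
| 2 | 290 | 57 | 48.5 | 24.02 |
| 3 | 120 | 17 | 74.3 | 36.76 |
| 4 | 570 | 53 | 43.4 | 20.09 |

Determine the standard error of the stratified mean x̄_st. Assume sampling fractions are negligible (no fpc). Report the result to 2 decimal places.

SE(x̄_st) ≈ 2.24

V̂(x̄_st) = Σ W_h² s_h²/n_h, with W_h = N_h/N and N = 1440:
  stratum 1: (460/1440)²·33.00²/39 = 2.8494
  stratum 2: (290/1440)²·24.02²/57 = 0.410527
  stratum 3: (120/1440)²·36.76²/17 = 0.552001
  stratum 4: (570/1440)²·20.09²/53 = 1.19319
V̂(x̄_st) = 5.00512
SE(x̄_st) = √5.00512 = 2.23721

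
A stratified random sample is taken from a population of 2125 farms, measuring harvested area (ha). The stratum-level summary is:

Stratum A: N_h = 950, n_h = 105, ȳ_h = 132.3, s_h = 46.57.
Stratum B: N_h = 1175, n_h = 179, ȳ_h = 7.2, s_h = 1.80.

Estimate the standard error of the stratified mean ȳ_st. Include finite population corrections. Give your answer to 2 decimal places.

SE(ȳ_st) ≈ 1.92

V̂(ȳ_st) = Σ W_h² (1 − n_h/N_h) s_h²/n_h, with W_h = N_h/N and N = 2125:
  stratum A: (950/2125)²·(1 − 105/950)·46.57²/105 = 3.67186
  stratum B: (1175/2125)²·(1 − 179/1175)·1.80²/179 = 0.00469106
V̂(ȳ_st) = 3.67655
SE(ȳ_st) = √3.67655 = 1.91743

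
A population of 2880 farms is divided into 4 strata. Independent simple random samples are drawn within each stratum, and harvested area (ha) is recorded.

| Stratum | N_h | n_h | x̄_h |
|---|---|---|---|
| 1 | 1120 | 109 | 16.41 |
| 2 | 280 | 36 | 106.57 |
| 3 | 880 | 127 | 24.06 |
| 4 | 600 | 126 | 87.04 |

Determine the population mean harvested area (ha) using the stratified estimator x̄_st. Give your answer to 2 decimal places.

x̄_st ≈ 42.23

N = Σ N_h = 2880. Stratum weights W_h = N_h/N.
x̄_st = (1120·16.41 + 280·106.57 + 880·24.06 + 600·87.04) / 2880 = 42.2276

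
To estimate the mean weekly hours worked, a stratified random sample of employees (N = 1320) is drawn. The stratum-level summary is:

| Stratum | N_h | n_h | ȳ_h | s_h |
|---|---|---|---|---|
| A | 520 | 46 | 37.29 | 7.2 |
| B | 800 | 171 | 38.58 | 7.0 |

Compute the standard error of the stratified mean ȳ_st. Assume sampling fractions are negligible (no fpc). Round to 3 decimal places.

SE(ȳ_st) ≈ 0.529

V̂(ȳ_st) = Σ W_h² s_h²/n_h, with W_h = N_h/N and N = 1320:
  stratum A: (520/1320)²·7.2²/46 = 0.17489
  stratum B: (800/1320)²·7.0²/171 = 0.105252
V̂(ȳ_st) = 0.280143
SE(ȳ_st) = √0.280143 = 0.529285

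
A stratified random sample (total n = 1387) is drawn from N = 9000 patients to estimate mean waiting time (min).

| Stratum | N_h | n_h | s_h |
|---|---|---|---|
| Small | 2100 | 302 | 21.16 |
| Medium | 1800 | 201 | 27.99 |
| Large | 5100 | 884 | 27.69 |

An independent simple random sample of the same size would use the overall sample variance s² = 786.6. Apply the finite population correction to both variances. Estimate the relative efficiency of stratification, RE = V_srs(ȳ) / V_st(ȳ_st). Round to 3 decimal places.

RE ≈ 1.096

V̂(ȳ_st) = Σ W_h² (1 − n_h/N_h) s_h²/n_h, with W_h = N_h/N and N = 9000:
  stratum Small: (2100/9000)²·(1 − 302/2100)·21.16²/302 = 0.0691112
  stratum Medium: (1800/9000)²·(1 − 201/1800)·27.99²/201 = 0.138499
  stratum Large: (5100/9000)²·(1 − 884/5100)·27.69²/884 = 0.230239
V_st = 0.437849
V_srs = (1 − 1387/9000)·786.6/1387 = 0.479723
Relative efficiency = V_srs / V_st = 0.479723/0.437849 = 1.0956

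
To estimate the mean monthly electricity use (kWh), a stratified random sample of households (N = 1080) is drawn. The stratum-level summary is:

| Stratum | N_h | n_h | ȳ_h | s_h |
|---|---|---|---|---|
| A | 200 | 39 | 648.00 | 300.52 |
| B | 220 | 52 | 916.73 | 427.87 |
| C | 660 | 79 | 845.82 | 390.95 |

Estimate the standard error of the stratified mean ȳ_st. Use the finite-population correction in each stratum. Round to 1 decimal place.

SE(ȳ_st) ≈ 28.5

V̂(ȳ_st) = Σ W_h² (1 − n_h/N_h) s_h²/n_h, with W_h = N_h/N and N = 1080:
  stratum A: (200/1080)²·(1 − 39/200)·300.52²/39 = 63.9279
  stratum B: (220/1080)²·(1 − 52/220)·427.87²/52 = 111.559
  stratum C: (660/1080)²·(1 − 79/660)·390.95²/79 = 636.045
V̂(ȳ_st) = 811.532
SE(ȳ_st) = √811.532 = 28.4874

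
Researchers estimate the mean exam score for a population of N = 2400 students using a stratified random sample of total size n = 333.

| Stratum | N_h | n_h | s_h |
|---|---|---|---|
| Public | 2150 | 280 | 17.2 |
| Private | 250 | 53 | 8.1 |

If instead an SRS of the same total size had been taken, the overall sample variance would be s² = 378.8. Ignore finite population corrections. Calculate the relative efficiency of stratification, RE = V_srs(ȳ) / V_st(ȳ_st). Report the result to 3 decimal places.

RE ≈ 1.321

V̂(ȳ_st) = Σ W_h² s_h²/n_h, with W_h = N_h/N and N = 2400:
  stratum Public: (2150/2400)²·17.2²/280 = 0.847917
  stratum Private: (250/2400)²·8.1²/53 = 0.0134323
V_st = 0.861349
V_srs = s²/n = 378.8/333 = 1.13754
Relative efficiency = V_srs / V_st = 1.13754/0.861349 = 1.3206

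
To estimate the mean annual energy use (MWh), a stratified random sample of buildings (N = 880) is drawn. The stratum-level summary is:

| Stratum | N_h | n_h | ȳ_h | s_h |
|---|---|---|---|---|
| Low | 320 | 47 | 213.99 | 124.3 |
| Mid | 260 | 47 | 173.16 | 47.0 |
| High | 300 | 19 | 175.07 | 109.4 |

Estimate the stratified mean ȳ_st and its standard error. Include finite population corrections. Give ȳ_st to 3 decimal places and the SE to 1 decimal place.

ȳ_st = Σ W_h ȳ_h = (320·213.99 + 260·173.16 + 300·175.07)/880 = 188.65841
V̂(ȳ_st) = Σ W_h² (1 − n_h/N_h) s_h²/n_h, with W_h = N_h/N and N = 880:
  stratum Low: (320/880)²·(1 − 47/320)·124.3²/47 = 37.0844
  stratum Mid: (260/880)²·(1 − 47/260)·47.0²/47 = 3.36113
  stratum High: (300/880)²·(1 − 19/300)·109.4²/19 = 68.5714
V̂(ȳ_st) = 109.017
SE(ȳ_st) = √109.017 = 10.4411

ȳ_st ≈ 188.658, SE ≈ 10.4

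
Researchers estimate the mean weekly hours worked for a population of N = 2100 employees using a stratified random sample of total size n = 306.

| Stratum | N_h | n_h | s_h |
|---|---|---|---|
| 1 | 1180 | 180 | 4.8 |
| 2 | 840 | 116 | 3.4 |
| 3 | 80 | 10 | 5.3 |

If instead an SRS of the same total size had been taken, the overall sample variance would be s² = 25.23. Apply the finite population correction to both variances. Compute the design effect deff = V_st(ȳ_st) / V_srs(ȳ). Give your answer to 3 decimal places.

V̂(ȳ_st) = Σ W_h² (1 − n_h/N_h) s_h²/n_h, with W_h = N_h/N and N = 2100:
  stratum 1: (1180/2100)²·(1 − 180/1180)·4.8²/180 = 0.0342494
  stratum 2: (840/2100)²·(1 − 116/840)·3.4²/116 = 0.0137429
  stratum 3: (80/2100)²·(1 − 10/80)·5.3²/10 = 0.00356698
V_st = 0.0515593
V_srs = (1 − 306/2100)·25.23/306 = 0.0704367
deff = V_st / V_srs = 0.0515593/0.0704367 = 0.7320

deff ≈ 0.732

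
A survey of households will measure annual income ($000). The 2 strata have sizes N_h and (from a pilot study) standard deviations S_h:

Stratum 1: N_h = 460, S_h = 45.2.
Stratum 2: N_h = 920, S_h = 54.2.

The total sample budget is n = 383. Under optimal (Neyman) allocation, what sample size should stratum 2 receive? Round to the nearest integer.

270

Neyman allocation: n_h = n · N_h S_h / Σ N_i S_i, with n = 383.
  stratum 1: N_h·S_h = 460·45.2 = 20792.00
  stratum 2: N_h·S_h = 920·54.2 = 49864.00
Σ N_h S_h = 70656.00
n for stratum 2 = 383·49864.00/70656.00 = 270.294 → 270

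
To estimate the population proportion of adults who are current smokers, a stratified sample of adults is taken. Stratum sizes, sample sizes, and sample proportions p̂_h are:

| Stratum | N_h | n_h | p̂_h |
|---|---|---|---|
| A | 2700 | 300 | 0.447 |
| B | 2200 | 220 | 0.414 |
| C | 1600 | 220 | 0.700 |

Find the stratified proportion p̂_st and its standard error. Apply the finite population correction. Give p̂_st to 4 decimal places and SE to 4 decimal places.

p̂_st ≈ 0.4981, SE ≈ 0.0171

N = 6500; stratum weights W_h = N_h/N.
p̂_st = Σ W_h p̂_h = (2700·0.447 + 2200·0.414 + 1600·0.700)/6500 = 0.49811
V̂(p̂_st) = Σ W_h² (1 − n_h/N_h) p̂_h(1−p̂_h)/(n_h−1):
  stratum A: (2700/6500)²·(1 − 300/2700)·0.447·0.553/299 = 0.000126797
  stratum B: (2200/6500)²·(1 − 220/2200)·0.414·0.586/219 = 0.000114213
  stratum C: (1600/6500)²·(1 − 220/1600)·0.700·0.300/219 = 5.01127e-05
V̂(p̂_st) = 0.000291123; SE = √V̂ = 0.0170623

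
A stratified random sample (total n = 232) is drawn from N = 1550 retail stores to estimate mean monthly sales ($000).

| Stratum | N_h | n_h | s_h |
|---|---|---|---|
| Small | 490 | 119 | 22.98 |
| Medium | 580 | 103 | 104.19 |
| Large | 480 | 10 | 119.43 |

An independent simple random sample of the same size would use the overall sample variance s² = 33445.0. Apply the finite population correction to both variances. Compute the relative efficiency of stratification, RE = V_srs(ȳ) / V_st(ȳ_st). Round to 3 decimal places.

RE ≈ 0.837

V̂(ȳ_st) = Σ W_h² (1 − n_h/N_h) s_h²/n_h, with W_h = N_h/N and N = 1550:
  stratum Small: (490/1550)²·(1 − 119/490)·22.98²/119 = 0.335784
  stratum Medium: (580/1550)²·(1 − 103/580)·104.19²/103 = 12.1366
  stratum Large: (480/1550)²·(1 − 10/480)·119.43²/10 = 133.938
V_st = 146.41
V_srs = (1 − 232/1550)·33445.0/232 = 122.582
Relative efficiency = V_srs / V_st = 122.582/146.41 = 0.8373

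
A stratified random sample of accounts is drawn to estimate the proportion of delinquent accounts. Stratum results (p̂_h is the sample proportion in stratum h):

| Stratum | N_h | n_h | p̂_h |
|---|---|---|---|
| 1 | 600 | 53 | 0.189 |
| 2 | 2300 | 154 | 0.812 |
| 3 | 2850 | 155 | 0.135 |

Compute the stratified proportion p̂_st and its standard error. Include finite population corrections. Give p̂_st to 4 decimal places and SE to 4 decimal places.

p̂_st ≈ 0.4114, SE ≈ 0.0188

N = 5750; stratum weights W_h = N_h/N.
p̂_st = Σ W_h p̂_h = (600·0.189 + 2300·0.812 + 2850·0.135)/5750 = 0.41143
V̂(p̂_st) = Σ W_h² (1 − n_h/N_h) p̂_h(1−p̂_h)/(n_h−1):
  stratum 1: (600/5750)²·(1 − 53/600)·0.189·0.811/52 = 2.92605e-05
  stratum 2: (2300/5750)²·(1 − 154/2300)·0.812·0.188/153 = 0.000148951
  stratum 3: (2850/5750)²·(1 − 155/2850)·0.135·0.865/154 = 0.000176156
V̂(p̂_st) = 0.000354368; SE = √V̂ = 0.0188247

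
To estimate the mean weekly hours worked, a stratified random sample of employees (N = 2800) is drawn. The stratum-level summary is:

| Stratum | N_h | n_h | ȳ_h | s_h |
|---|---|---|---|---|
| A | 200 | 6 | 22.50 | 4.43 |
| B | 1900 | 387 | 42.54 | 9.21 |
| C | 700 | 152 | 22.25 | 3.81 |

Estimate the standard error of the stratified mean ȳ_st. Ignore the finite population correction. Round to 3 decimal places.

V̂(ȳ_st) = Σ W_h² s_h²/n_h, with W_h = N_h/N and N = 2800:
  stratum A: (200/2800)²·4.43²/6 = 0.0166878
  stratum B: (1900/2800)²·9.21²/387 = 0.100925
  stratum C: (700/2800)²·3.81²/152 = 0.00596879
V̂(ȳ_st) = 0.123582
SE(ȳ_st) = √0.123582 = 0.351542

SE(ȳ_st) ≈ 0.352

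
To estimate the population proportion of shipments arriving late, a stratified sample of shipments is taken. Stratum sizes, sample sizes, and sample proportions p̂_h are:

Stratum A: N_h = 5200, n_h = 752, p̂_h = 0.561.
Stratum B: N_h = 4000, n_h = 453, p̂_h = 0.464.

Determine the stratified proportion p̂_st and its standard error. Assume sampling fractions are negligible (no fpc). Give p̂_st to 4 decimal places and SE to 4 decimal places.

p̂_st ≈ 0.5188, SE ≈ 0.0144

N = 9200; stratum weights W_h = N_h/N.
p̂_st = Σ W_h p̂_h = (5200·0.561 + 4000·0.464)/9200 = 0.51883
V̂(p̂_st) = Σ W_h² p̂_h(1−p̂_h)/(n_h−1):
  stratum A: (5200/9200)²·0.561·0.439/751 = 0.000104766
  stratum B: (4000/9200)²·0.464·0.536/452 = 0.000104013
V̂(p̂_st) = 0.000208779; SE = √V̂ = 0.0144492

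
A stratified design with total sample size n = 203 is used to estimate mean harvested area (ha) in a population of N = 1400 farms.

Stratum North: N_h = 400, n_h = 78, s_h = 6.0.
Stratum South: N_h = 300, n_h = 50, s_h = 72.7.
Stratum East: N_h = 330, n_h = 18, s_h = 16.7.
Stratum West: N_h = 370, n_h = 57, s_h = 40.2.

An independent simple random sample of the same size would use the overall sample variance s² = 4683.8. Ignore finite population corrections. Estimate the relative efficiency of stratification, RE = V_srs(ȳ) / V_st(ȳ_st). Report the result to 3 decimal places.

V̂(ȳ_st) = Σ W_h² s_h²/n_h, with W_h = N_h/N and N = 1400:
  stratum North: (400/1400)²·6.0²/78 = 0.0376766
  stratum South: (300/1400)²·72.7²/50 = 4.85384
  stratum East: (330/1400)²·16.7²/18 = 0.860859
  stratum West: (370/1400)²·40.2²/57 = 1.98027
V_st = 7.73264
V_srs = s²/n = 4683.8/203 = 23.0729
Relative efficiency = V_srs / V_st = 23.0729/7.73264 = 2.9838

RE ≈ 2.984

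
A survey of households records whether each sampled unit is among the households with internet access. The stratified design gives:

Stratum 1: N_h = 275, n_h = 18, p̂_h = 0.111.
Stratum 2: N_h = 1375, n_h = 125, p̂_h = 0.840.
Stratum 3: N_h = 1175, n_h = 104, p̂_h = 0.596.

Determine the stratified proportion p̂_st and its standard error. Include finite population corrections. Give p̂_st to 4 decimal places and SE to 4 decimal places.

p̂_st ≈ 0.6675, SE ≈ 0.0256

N = 2825; stratum weights W_h = N_h/N.
p̂_st = Σ W_h p̂_h = (275·0.111 + 1375·0.840 + 1175·0.596)/2825 = 0.66755
V̂(p̂_st) = Σ W_h² (1 − n_h/N_h) p̂_h(1−p̂_h)/(n_h−1):
  stratum 1: (275/2825)²·(1 − 18/275)·0.111·0.889/17 = 5.14049e-05
  stratum 2: (1375/2825)²·(1 − 125/1375)·0.840·0.160/124 = 0.000233428
  stratum 3: (1175/2825)²·(1 − 104/1175)·0.596·0.404/103 = 0.000368622
V̂(p̂_st) = 0.000653455; SE = √V̂ = 0.0255628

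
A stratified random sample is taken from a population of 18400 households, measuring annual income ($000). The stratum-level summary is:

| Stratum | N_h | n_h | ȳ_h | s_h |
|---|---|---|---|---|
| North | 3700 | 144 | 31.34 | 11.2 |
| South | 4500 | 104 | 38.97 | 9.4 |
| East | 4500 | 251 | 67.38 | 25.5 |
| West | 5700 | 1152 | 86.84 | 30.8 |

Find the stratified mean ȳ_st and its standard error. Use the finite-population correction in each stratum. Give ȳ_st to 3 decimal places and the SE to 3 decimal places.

ȳ_st = Σ W_h ȳ_h = (3700·31.34 + 4500·38.97 + 4500·67.38 + 5700·86.84)/18400 = 59.21310
V̂(ȳ_st) = Σ W_h² (1 − n_h/N_h) s_h²/n_h, with W_h = N_h/N and N = 18400:
  stratum North: (3700/18400)²·(1 − 144/3700)·11.2²/144 = 0.0338533
  stratum South: (4500/18400)²·(1 − 104/4500)·9.4²/104 = 0.0496429
  stratum East: (4500/18400)²·(1 − 251/4500)·25.5²/251 = 0.146309
  stratum West: (5700/18400)²·(1 − 1152/5700)·30.8²/1152 = 0.0630534
V̂(ȳ_st) = 0.292858
SE(ȳ_st) = √0.292858 = 0.541164

ȳ_st ≈ 59.213, SE ≈ 0.541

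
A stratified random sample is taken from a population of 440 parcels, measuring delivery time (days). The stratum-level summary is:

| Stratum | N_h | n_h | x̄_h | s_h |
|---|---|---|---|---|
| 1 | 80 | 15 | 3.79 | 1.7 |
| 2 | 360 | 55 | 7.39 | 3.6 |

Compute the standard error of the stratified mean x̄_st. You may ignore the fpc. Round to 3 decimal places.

V̂(x̄_st) = Σ W_h² s_h²/n_h, with W_h = N_h/N and N = 440:
  stratum 1: (80/440)²·1.7²/15 = 0.00636915
  stratum 2: (360/440)²·3.6²/55 = 0.15774
V̂(x̄_st) = 0.164109
SE(x̄_st) = √0.164109 = 0.405104

SE(x̄_st) ≈ 0.405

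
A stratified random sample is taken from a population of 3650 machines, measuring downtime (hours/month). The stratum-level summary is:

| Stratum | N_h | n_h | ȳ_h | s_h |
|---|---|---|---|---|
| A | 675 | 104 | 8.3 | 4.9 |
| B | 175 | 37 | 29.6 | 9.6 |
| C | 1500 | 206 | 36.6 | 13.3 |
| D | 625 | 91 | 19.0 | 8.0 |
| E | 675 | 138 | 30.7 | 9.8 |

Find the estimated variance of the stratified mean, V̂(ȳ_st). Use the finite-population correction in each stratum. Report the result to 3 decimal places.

V̂(ȳ_st) ≈ 0.173

V̂(ȳ_st) = Σ W_h² (1 − n_h/N_h) s_h²/n_h, with W_h = N_h/N and N = 3650:
  stratum A: (675/3650)²·(1 − 104/675)·4.9²/104 = 0.00667902
  stratum B: (175/3650)²·(1 − 37/175)·9.6²/37 = 0.00451515
  stratum C: (1500/3650)²·(1 − 206/1500)·13.3²/206 = 0.125105
  stratum D: (625/3650)²·(1 − 91/625)·8.0²/91 = 0.0176187
  stratum E: (675/3650)²·(1 − 138/675)·9.8²/138 = 0.018935
V̂(ȳ_st) = 0.172853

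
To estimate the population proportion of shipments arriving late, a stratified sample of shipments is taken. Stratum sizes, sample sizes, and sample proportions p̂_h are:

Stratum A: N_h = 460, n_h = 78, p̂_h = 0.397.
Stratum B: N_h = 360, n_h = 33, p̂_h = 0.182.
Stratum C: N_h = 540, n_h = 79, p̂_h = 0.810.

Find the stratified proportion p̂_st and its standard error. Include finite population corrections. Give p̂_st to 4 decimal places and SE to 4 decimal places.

N = 1360; stratum weights W_h = N_h/N.
p̂_st = Σ W_h p̂_h = (460·0.397 + 360·0.182 + 540·0.810)/1360 = 0.50407
V̂(p̂_st) = Σ W_h² (1 − n_h/N_h) p̂_h(1−p̂_h)/(n_h−1):
  stratum A: (460/1360)²·(1 − 78/460)·0.397·0.603/77 = 0.000295366
  stratum B: (360/1360)²·(1 − 33/360)·0.182·0.818/32 = 0.000296106
  stratum C: (540/1360)²·(1 − 79/540)·0.810·0.190/78 = 0.000265559
V̂(p̂_st) = 0.000857031; SE = √V̂ = 0.0292751

p̂_st ≈ 0.5041, SE ≈ 0.0293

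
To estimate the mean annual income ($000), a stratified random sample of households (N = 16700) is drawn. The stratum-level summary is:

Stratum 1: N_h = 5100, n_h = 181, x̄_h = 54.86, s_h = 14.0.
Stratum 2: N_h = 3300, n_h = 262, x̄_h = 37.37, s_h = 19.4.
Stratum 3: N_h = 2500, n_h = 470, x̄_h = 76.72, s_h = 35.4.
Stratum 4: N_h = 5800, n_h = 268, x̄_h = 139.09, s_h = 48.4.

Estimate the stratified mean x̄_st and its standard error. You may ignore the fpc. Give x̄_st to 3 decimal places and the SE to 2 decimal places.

x̄_st = Σ W_h x̄_h = (5100·54.86 + 3300·37.37 + 2500·76.72 + 5800·139.09)/16700 = 83.92988
V̂(x̄_st) = Σ W_h² s_h²/n_h, with W_h = N_h/N and N = 16700:
  stratum 1: (5100/16700)²·14.0²/181 = 0.100992
  stratum 2: (3300/16700)²·19.4²/262 = 0.0560915
  stratum 3: (2500/16700)²·35.4²/470 = 0.0597525
  stratum 4: (5800/16700)²·48.4²/268 = 1.05434
V̂(x̄_st) = 1.27117
SE(x̄_st) = √1.27117 = 1.12746

x̄_st ≈ 83.930, SE ≈ 1.13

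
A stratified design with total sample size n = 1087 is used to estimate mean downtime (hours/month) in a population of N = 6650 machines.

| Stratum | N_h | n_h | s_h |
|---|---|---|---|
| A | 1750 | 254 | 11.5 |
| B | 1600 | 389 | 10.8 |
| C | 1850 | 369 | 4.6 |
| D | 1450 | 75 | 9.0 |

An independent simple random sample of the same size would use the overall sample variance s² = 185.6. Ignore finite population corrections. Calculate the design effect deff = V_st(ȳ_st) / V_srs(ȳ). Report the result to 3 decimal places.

deff ≈ 0.640

V̂(ȳ_st) = Σ W_h² s_h²/n_h, with W_h = N_h/N and N = 6650:
  stratum A: (1750/6650)²·11.5²/254 = 0.0360574
  stratum B: (1600/6650)²·10.8²/389 = 0.0173578
  stratum C: (1850/6650)²·4.6²/369 = 0.00443802
  stratum D: (1450/6650)²·9.0²/75 = 0.0513472
V_st = 0.1092
V_srs = s²/n = 185.6/1087 = 0.170745
deff = V_st / V_srs = 0.1092/0.170745 = 0.6396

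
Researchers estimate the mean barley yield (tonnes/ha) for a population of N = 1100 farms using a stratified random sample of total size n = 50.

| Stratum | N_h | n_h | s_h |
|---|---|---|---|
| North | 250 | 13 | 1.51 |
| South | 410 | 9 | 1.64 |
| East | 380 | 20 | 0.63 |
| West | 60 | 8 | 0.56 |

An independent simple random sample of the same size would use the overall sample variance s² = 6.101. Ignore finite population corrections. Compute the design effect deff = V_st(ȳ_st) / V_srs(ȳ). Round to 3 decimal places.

V̂(ȳ_st) = Σ W_h² s_h²/n_h, with W_h = N_h/N and N = 1100:
  stratum North: (250/1100)²·1.51²/13 = 0.00905952
  stratum South: (410/1100)²·1.64²/9 = 0.0415171
  stratum East: (380/1100)²·0.63²/20 = 0.00236828
  stratum West: (60/1100)²·0.56²/8 = 0.000116628
V_st = 0.0530616
V_srs = s²/n = 6.101/50 = 0.12202
deff = V_st / V_srs = 0.0530616/0.12202 = 0.4349

deff ≈ 0.435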